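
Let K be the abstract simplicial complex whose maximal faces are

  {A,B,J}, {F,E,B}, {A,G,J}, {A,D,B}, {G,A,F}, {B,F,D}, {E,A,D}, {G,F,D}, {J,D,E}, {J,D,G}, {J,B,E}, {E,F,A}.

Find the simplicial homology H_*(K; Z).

H_0 = Z,  H_1 = Z/2,  H_2 = 0.

Take the total order A < B < D < E < F < G < J on the vertex set. Then K (dimension 2) consists of the simplices:

  0-simplices (7): A, B, D, E, F, G, J
  1-simplices (18): AB, AD, AE, AF, AG, AJ, BD, BE, BF, BJ, DE, DF, DG, DJ, EF, EJ, FG, GJ
  2-simplices (12): ABD, ABJ, ADE, AEF, AFG, AGJ, BDF, BEF, BEJ, DEJ, DFG, DGJ

so the chain groups are C_0 ≅ Z^7, C_1 ≅ Z^18, C_2 ≅ Z^12.

∂_1: C_1 → C_0 maps an edge to its endpoints' difference, ∂[p,q] = q − p.
The resulting 7×18 matrix has rank 6, and its Smith normal form has invariant factors (1,1,1,1,1,1).

The boundary map ∂_2: C_2 → C_1 maps a triangle to the signed sum of its edges. For instance
  ∂BEJ = EJ − BJ + BE,
  ∂AGJ = GJ − AJ + AG.
As a 18×12 matrix over Z this has rank 12, with invariant factors (1,1,1,1,1,1,1,1,1,1,1,2).

From H_k ≅ ker(∂_k) / im(∂_{k+1}) we obtain:

  H_0: rank C_0 − rank ∂_1 = 7 − 6 = 1, and the invariant factors of ∂_1 are all 1, so H_0 ≅ Z.
  H_1: rank ker ∂_1 − rank ∂_2 = (18 − 6) − 12 = 0, and ∂_2 has invariant factor 2 > 1, so H_1 ≅ Z/2.
  H_2: rank ker ∂_2 − rank ∂_3 = (12 − 12) − 0 = 0, and there is no ∂_3, so H_2 ≅ 0.

As a check, the Euler characteristic is 7 − 18 + 12 = 1, which agrees with 1 − 0 + 0 = 1.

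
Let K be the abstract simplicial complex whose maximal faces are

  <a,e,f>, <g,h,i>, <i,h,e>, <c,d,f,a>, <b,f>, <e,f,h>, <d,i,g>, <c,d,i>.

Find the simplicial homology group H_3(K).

Take the total order a < b < c < d < e < f < g < h < i on the vertex set. Then K (dimension 3) consists of the simplices:

  0-simplices (9): a, b, c, d, e, f, g, h, i
  1-simplices (18): ac, ad, ae, af, bf, cd, cf, ci, df, dg, di, ef, eh, ei, fh, gh, gi, hi
  2-simplices (10): acd, acf, adf, aef, cdf, cdi, dgi, efh, ehi, ghi
  3-simplices (1): acdf

Hence C_0 ≅ Z^9, C_1 ≅ Z^18, C_2 ≅ Z^10, C_3 ≅ Z^1.

Boundary ∂_1: C_1 → C_0 maps an edge to its endpoints' difference, ∂[p,q] = q − p. For instance
  ∂fh = h − f.
The resulting 9×18 matrix has rank 8, and its Smith normal form has invariant factors (1,1,1,1,1,1,1,1).

The boundary map ∂_2: C_2 → C_1 acts by ∂[p,q,r] = [q,r] − [p,r] + [p,q]. For instance
  ∂dgi = gi − di + dg,
  ∂cdi = di − ci + cd.
The resulting 18×10 matrix has rank 9, and its Smith normal form has invariant factors (1,1,1,1,1,1,1,1,1).

The boundary map ∂_3: C_3 → C_2 sends each 3-simplex σ to the alternating sum Σ_i (−1)^i (σ with its i-th vertex removed). For instance
  ∂acdf = cdf − adf + acf − acd.
The 10×1 boundary matrix has rank 1 and Smith normal form diag(1).

Reading off H_k = ker ∂_k / im ∂_{k+1}:

  H_3: rank ker ∂_3 − rank ∂_4 = (1 − 1) − 0 = 0, and there is no ∂_4, so H_3 = 0.

H_3 = 0.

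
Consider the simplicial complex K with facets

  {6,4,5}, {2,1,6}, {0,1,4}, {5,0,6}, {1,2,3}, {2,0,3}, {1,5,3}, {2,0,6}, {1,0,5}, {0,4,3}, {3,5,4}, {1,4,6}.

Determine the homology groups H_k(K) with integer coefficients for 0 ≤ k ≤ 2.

H_0 ≅ Z,  H_1 ≅ Z/2,  H_2 = 0.

Order the vertices as 0 < 1 < 2 < 3 < 4 < 5 < 6. Listing each simplex with vertices in this order, K has dimension 2 with simplices:

  0-simplices (7): [0], [1], [2], [3], [4], [5], [6]
  1-simplices (18): [0,1], [0,2], [0,3], [0,4], [0,5], [0,6], [1,2], [1,3], [1,4], [1,5], [1,6], [2,3], [2,6], [3,4], [3,5], [4,5], [4,6], [5,6]
  2-simplices (12): [0,1,4], [0,1,5], [0,2,3], [0,2,6], [0,3,4], [0,5,6], [1,2,3], [1,2,6], [1,3,5], [1,4,6], [3,4,5], [4,5,6]

giving chain groups C_0 ≅ Z^7, C_1 ≅ Z^18, C_2 ≅ Z^12.

The boundary map ∂_1: C_1 → C_0 maps an edge to its endpoints' difference, ∂[p,q] = q − p.
The resulting 7×18 matrix has rank 6, and its Smith normal form has invariant factors (1,1,1,1,1,1).

Boundary ∂_2: C_2 → C_1 sends each 2-simplex [p,q,r] to [q,r] − [p,r] + [p,q]. For instance
  ∂[0,3,4] = [3,4] − [0,4] + [0,3],
  ∂[3,4,5] = [4,5] − [3,5] + [3,4].
The 18×12 boundary matrix has rank 12 and Smith normal form diag(1,1,1,1,1,1,1,1,1,1,1,2).

From H_k ≅ ker(∂_k) / im(∂_{k+1}) we obtain:

  H_0: rank C_0 − rank ∂_1 = 7 − 6 = 1, and the invariant factors of ∂_1 are all 1, so H_0 ≅ Z.
  H_1: rank ker ∂_1 − rank ∂_2 = (18 − 6) − 12 = 0, and ∂_2 has invariant factor 2 > 1, so H_1 ≅ Z/2.
  H_2: rank ker ∂_2 − rank ∂_3 = (12 − 12) − 0 = 0, and there is no ∂_3, so H_2 ≅ 0.

As a check, the Euler characteristic is 7 − 18 + 12 = 1, which agrees with 1 − 0 + 0 = 1.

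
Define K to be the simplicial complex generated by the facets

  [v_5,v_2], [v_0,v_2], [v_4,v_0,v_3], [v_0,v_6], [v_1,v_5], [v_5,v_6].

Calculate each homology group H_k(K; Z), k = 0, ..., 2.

H_0 ≅ Z,  H_1 ≅ Z,  H_2 = 0.

We work with the vertex ordering v_0 < v_1 < v_2 < v_3 < v_4 < v_5 < v_6. The simplices of K, each written with vertices in increasing order, are:

  0-simplices (7): [v_0], [v_1], [v_2], [v_3], [v_4], [v_5], [v_6]
  1-simplices (8): [v_0,v_2], [v_0,v_3], [v_0,v_4], [v_0,v_6], [v_1,v_5], [v_2,v_5], [v_3,v_4], [v_5,v_6]
  2-simplices (1): [v_0,v_3,v_4]

giving chain groups C_0 ≅ Z^7, C_1 ≅ Z^8, C_2 ≅ Z^1.

The boundary map ∂_1: C_1 → C_0 sends each edge [p,q] (with p < q) to q − p. For instance
  ∂[v_2,v_5] = [v_5] − [v_2].
The 7×8 boundary matrix has rank 6 and Smith normal form diag(1,1,1,1,1,1).

Boundary ∂_2: C_2 → C_1 maps a triangle to the signed sum of its edges. For instance
  ∂[v_0,v_3,v_4] = [v_3,v_4] − [v_0,v_4] + [v_0,v_3].
The resulting 8×1 matrix has rank 1, and its Smith normal form has invariant factors (1).

From H_k ≅ ker(∂_k) / im(∂_{k+1}) we obtain:

  H_0: rank C_0 − rank ∂_1 = 7 − 6 = 1, and the invariant factors of ∂_1 are all 1, so H_0 ≅ Z.
  H_1: rank ker ∂_1 − rank ∂_2 = (8 − 6) − 1 = 1, and the invariant factors of ∂_2 are all 1, so H_1 ≅ Z.
  H_2: rank ker ∂_2 − rank ∂_3 = (1 − 1) − 0 = 0, and there is no ∂_3, so H_2 ≅ 0.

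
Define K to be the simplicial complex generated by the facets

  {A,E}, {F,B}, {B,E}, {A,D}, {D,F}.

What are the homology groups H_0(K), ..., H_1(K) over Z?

Fix the vertex order A < B < D < E < F and write every simplex with vertices in increasing order. Then dim K = 1 and the simplices of K are:

  0-simplices (5): A, B, D, E, F
  1-simplices (5): AD, AE, BE, BF, DF

Hence C_0 ≅ Z^5, C_1 ≅ Z^5.

Boundary ∂_1: C_1 → C_0 is given by ∂[p,q] = [q] − [p]. For instance
  ∂AD = D − A.
The resulting 5×5 matrix has rank 4, and its Smith normal form has invariant factors (1,1,1,1).

Reading off H_k = ker ∂_k / im ∂_{k+1}:

  H_0: rank C_0 − rank ∂_1 = 5 − 4 = 1, and the invariant factors of ∂_1 are all 1, so H_0 ≅ Z.
  H_1: rank ker ∂_1 − rank ∂_2 = (5 − 4) − 0 = 1, and there is no ∂_2, so H_1 ≅ Z.

As a check, the Euler characteristic is 5 − 5 = 0, which agrees with 1 − 1 = 0.
(K is a triangulation of the circle S^1.)

H_0 = Z,  H_1 = Z.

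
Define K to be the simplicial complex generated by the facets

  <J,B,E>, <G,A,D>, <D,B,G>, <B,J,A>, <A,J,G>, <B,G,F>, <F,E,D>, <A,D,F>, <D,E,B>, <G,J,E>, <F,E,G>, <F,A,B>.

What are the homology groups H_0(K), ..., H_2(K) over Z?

We work with the vertex ordering A < B < D < E < F < G < J. The simplices of K, each written with vertices in increasing order, are:

  0-simplices (7): A, B, D, E, F, G, J
  1-simplices (18): AB, AD, AF, AG, AJ, BD, BE, BF, BG, BJ, DE, DF, DG, EF, EG, EJ, FG, GJ
  2-simplices (12): ABF, ABJ, ADF, ADG, AGJ, BDE, BDG, BEJ, BFG, DEF, EFG, EGJ

giving chain groups C_0 ≅ Z^7, C_1 ≅ Z^18, C_2 ≅ Z^12.

∂_1: C_1 → C_0 is given by ∂[p,q] = [q] − [p].
As a 7×18 matrix over Z this has rank 6, with invariant factors (1,1,1,1,1,1).

Boundary ∂_2: C_2 → C_1 sends each 2-simplex [p,q,r] to [q,r] − [p,r] + [p,q]. For instance
  ∂ABJ = BJ − AJ + AB,
  ∂BDE = DE − BE + BD.
As a 18×12 matrix over Z this has rank 12, with invariant factors (1,1,1,1,1,1,1,1,1,1,1,2).

Computing H_k = (kernel of ∂_k) / (image of ∂_{k+1}):

  H_0: rank C_0 − rank ∂_1 = 7 − 6 = 1, and the invariant factors of ∂_1 are all 1, so H_0 = Z.
  H_1: rank ker ∂_1 − rank ∂_2 = (18 − 6) − 12 = 0, and ∂_2 has invariant factor 2 > 1, so H_1 = Z/2.
  H_2: rank ker ∂_2 − rank ∂_3 = (12 − 12) − 0 = 0, and there is no ∂_3, so H_2 = 0.

H_0 ≅ Z,  H_1 ≅ Z/2,  H_2 = 0.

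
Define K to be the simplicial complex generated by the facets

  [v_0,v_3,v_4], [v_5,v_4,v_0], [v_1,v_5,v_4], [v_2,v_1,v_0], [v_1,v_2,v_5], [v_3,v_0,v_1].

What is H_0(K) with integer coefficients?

Order the vertices as v_0 < v_1 < v_2 < v_3 < v_4 < v_5. Listing each simplex with vertices in this order, K has dimension 2 with simplices:

  0-simplices (6): [v_0], [v_1], [v_2], [v_3], [v_4], [v_5]
  1-simplices (12): [v_0,v_1], [v_0,v_2], [v_0,v_3], [v_0,v_4], [v_0,v_5], [v_1,v_2], [v_1,v_3], [v_1,v_4], [v_1,v_5], [v_2,v_5], [v_3,v_4], [v_4,v_5]
  2-simplices (6): [v_0,v_1,v_2], [v_0,v_1,v_3], [v_0,v_3,v_4], [v_0,v_4,v_5], [v_1,v_2,v_5], [v_1,v_4,v_5]

giving chain groups C_0 ≅ Z^6, C_1 ≅ Z^12, C_2 ≅ Z^6.

The boundary map ∂_1: C_1 → C_0 sends each edge [p,q] (with p < q) to q − p.
As a 6×12 matrix over Z this has rank 5, with invariant factors (1,1,1,1,1).

∂_2: C_2 → C_1 acts by ∂[p,q,r] = [q,r] − [p,r] + [p,q]. For instance
  ∂[v_0,v_3,v_4] = [v_3,v_4] − [v_0,v_4] + [v_0,v_3],
  ∂[v_1,v_4,v_5] = [v_4,v_5] − [v_1,v_5] + [v_1,v_4].
The 12×6 boundary matrix has rank 6 and Smith normal form diag(1,1,1,1,1,1).

From H_k ≅ ker(∂_k) / im(∂_{k+1}) we obtain:

  H_0: rank C_0 − rank ∂_1 = 6 − 5 = 1, and the invariant factors of ∂_1 are all 1, so H_0 ≅ Z.

H_0 = Z.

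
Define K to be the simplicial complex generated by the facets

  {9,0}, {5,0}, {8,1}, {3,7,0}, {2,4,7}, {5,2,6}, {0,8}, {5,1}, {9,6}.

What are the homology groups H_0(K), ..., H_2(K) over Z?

Take the total order 0 < 1 < 2 < 3 < 4 < 5 < 6 < 7 < 8 < 9 on the vertex set. Then K (dimension 2) consists of the simplices:

  0-simplices (10): [0], [1], [2], [3], [4], [5], [6], [7], [8], [9]
  1-simplices (15): [0,3], [0,5], [0,7], [0,8], [0,9], [1,5], [1,8], [2,4], [2,5], [2,6], [2,7], [3,7], [4,7], [5,6], [6,9]
  2-simplices (3): [0,3,7], [2,4,7], [2,5,6]

giving chain groups C_0 ≅ Z^10, C_1 ≅ Z^15, C_2 ≅ Z^3.

The boundary map ∂_1: C_1 → C_0 is given by ∂[p,q] = [q] − [p].
As a 10×15 matrix over Z this has rank 9, with invariant factors (1,1,1,1,1,1,1,1,1).

The boundary map ∂_2: C_2 → C_1 maps a triangle to the signed sum of its edges. For instance
  ∂[2,5,6] = [5,6] − [2,6] + [2,5],
  ∂[2,4,7] = [4,7] − [2,7] + [2,4].
As a 15×3 matrix over Z this has rank 3, with invariant factors (1,1,1).

Computing H_k = (kernel of ∂_k) / (image of ∂_{k+1}):

  H_0: rank C_0 − rank ∂_1 = 10 − 9 = 1, and the invariant factors of ∂_1 are all 1, so H_0 = Z.
  H_1: rank ker ∂_1 − rank ∂_2 = (15 − 9) − 3 = 3, and the invariant factors of ∂_2 are all 1, so H_1 = Z^3.
  H_2: rank ker ∂_2 − rank ∂_3 = (3 − 3) − 0 = 0, and there is no ∂_3, so H_2 = 0.

As a check, the Euler characteristic is 10 − 15 + 3 = -2, which agrees with 1 − 3 + 0 = -2.

H_0 = Z,  H_1 = Z^3,  H_2 = 0.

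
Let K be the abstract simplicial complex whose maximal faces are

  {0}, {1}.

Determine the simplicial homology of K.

K has 2 vertices.
rank ∂_0 = 0, rank ∂_1 = 0 ⇒ b_0 = 2 − 0 − 0 = 2. So H_0 ≅ Z^2.

H_0 = Z^2.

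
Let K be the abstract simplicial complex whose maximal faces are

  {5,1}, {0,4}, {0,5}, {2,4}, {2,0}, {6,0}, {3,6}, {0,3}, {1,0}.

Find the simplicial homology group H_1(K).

Take the total order 0 < 1 < 2 < 3 < 4 < 5 < 6 on the vertex set. Then K (dimension 1) consists of the simplices:

  0-simplices (7): [0], [1], [2], [3], [4], [5], [6]
  1-simplices (9): [0,1], [0,2], [0,3], [0,4], [0,5], [0,6], [1,5], [2,4], [3,6]

giving chain groups C_0 ≅ Z^7, C_1 ≅ Z^9.

∂_1: C_1 → C_0 is given by ∂[p,q] = [q] − [p]. For instance
  ∂[0,6] = [6] − [0].
This gives a 7×9 integer matrix of rank 6; reducing to Smith normal form yields diagonal entries (1,1,1,1,1,1).

Reading off H_k = ker ∂_k / im ∂_{k+1}:

  H_1: rank ker ∂_1 − rank ∂_2 = (9 − 6) − 0 = 3, and there is no ∂_2, so H_1 = Z^3.

H_1 ≅ Z^3.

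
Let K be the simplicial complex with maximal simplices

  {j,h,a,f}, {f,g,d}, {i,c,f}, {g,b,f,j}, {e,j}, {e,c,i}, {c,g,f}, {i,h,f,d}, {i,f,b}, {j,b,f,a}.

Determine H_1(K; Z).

Fix the vertex order a < b < c < d < e < f < g < h < i < j and write every simplex with vertices in increasing order. Then dim K = 3 and the simplices of K are:

  0-simplices (10): a, b, c, d, e, f, g, h, i, j
  1-simplices (25): ab, af, ah, aj, bf, bg, bi, bj, ce, cf, cg, ci, df, dg, dh, di, ei, ej, fg, fh, fi, fj, gj, hi, hj
  2-simplices (19): abf, abj, afh, afj, ahj, bfg, bfi, bfj, bgj, cei, cfg, cfi, dfg, dfh, dfi, dhi, fgj, fhi, fhj
  3-simplices (4): abfj, afhj, bfgj, dfhi

giving chain groups C_0 ≅ Z^10, C_1 ≅ Z^25, C_2 ≅ Z^19, C_3 ≅ Z^4.

∂_1: C_1 → C_0 maps an edge to its endpoints' difference, ∂[p,q] = q − p. For instance
  ∂hj = j − h.
This gives a 10×25 integer matrix of rank 9; reducing to Smith normal form yields diagonal entries (1,1,1,1,1,1,1,1,1).

The boundary map ∂_2: C_2 → C_1 maps a triangle to the signed sum of its edges. For instance
  ∂afj = fj − aj + af,
  ∂cfi = fi − ci + cf.
This gives a 25×19 integer matrix of rank 15; reducing to Smith normal form yields diagonal entries (1,1,1,1,1,1,1,1,1,1,1,1,1,1,1).

The boundary map ∂_3: C_3 → C_2 sends each 3-simplex σ to the alternating sum Σ_i (−1)^i (σ with its i-th vertex removed). For instance
  ∂dfhi = fhi − dhi + dfi − dfh,
  ∂bfgj = fgj − bgj + bfj − bfg.
The resulting 19×4 matrix has rank 4, and its Smith normal form has invariant factors (1,1,1,1).

Reading off H_k = ker ∂_k / im ∂_{k+1}:

  H_1: rank ker ∂_1 − rank ∂_2 = (25 − 9) − 15 = 1, and the invariant factors of ∂_2 are all 1, so H_1 = Z.

H_1 = Z.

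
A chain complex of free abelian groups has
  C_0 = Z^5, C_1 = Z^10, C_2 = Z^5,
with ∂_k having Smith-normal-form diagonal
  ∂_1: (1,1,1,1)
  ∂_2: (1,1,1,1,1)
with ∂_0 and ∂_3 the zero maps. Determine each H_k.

H_0 = Z,  H_1 = Z,  H_2 = 0.

H_0: b_0 = 5 − 0 − 4 = 1; torsion from ∂_1 factors > 1: none. So H_0 = Z.
H_1: b_1 = 10 − 4 − 5 = 1; torsion from ∂_2 factors > 1: none. So H_1 = Z.
H_2: b_2 = 5 − 5 − 0 = 0; torsion from ∂_3 factors > 1: none. So H_2 = 0.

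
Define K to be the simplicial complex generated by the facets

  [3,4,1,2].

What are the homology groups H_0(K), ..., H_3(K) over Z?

H_0 = Z,  H_1 = 0,  H_2 = 0,  H_3 = 0.

Order the vertices as 1 < 2 < 3 < 4. Listing each simplex with vertices in this order, K has dimension 3 with simplices:

  0-simplices (4): [1], [2], [3], [4]
  1-simplices (6): [1,2], [1,3], [1,4], [2,3], [2,4], [3,4]
  2-simplices (4): [1,2,3], [1,2,4], [1,3,4], [2,3,4]
  3-simplices (1): [1,2,3,4]

Hence C_0 ≅ Z^4, C_1 ≅ Z^6, C_2 ≅ Z^4, C_3 ≅ Z^1.

The boundary map ∂_1: C_1 → C_0 maps an edge to its endpoints' difference, ∂[p,q] = q − p. For instance
  ∂[2,4] = [4] − [2].
The resulting 4×6 matrix has rank 3, and its Smith normal form has invariant factors (1,1,1).

∂_2: C_2 → C_1 maps a triangle to the signed sum of its edges. For instance
  ∂[1,2,3] = [2,3] − [1,3] + [1,2],
  ∂[2,3,4] = [3,4] − [2,4] + [2,3].
The 6×4 boundary matrix has rank 3 and Smith normal form diag(1,1,1).

The boundary map ∂_3: C_3 → C_2 sends each 3-simplex σ to the alternating sum Σ_i (−1)^i (σ with its i-th vertex removed). For instance
  ∂[1,2,3,4] = [2,3,4] − [1,3,4] + [1,2,4] − [1,2,3].
This gives a 4×1 integer matrix of rank 1; reducing to Smith normal form yields diagonal entries (1).

Computing H_k = (kernel of ∂_k) / (image of ∂_{k+1}):

  H_0: rank C_0 − rank ∂_1 = 4 − 3 = 1, and the invariant factors of ∂_1 are all 1, so H_0 = Z.
  H_1: rank ker ∂_1 − rank ∂_2 = (6 − 3) − 3 = 0, and the invariant factors of ∂_2 are all 1, so H_1 = 0.
  H_2: rank ker ∂_2 − rank ∂_3 = (4 − 3) − 1 = 0, and the invariant factors of ∂_3 are all 1, so H_2 = 0.
  H_3: rank ker ∂_3 − rank ∂_4 = (1 − 1) − 0 = 0, and there is no ∂_4, so H_3 = 0.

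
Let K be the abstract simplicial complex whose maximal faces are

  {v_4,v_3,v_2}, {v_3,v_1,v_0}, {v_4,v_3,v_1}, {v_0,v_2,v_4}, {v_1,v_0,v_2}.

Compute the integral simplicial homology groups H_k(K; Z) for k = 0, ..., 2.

Order the vertices as v_0 < v_1 < v_2 < v_3 < v_4. Listing each simplex with vertices in this order, K has dimension 2 with simplices:

  0-simplices (5): [v_0], [v_1], [v_2], [v_3], [v_4]
  1-simplices (10): [v_0,v_1], [v_0,v_2], [v_0,v_3], [v_0,v_4], [v_1,v_2], [v_1,v_3], [v_1,v_4], [v_2,v_3], [v_2,v_4], [v_3,v_4]
  2-simplices (5): [v_0,v_1,v_2], [v_0,v_1,v_3], [v_0,v_2,v_4], [v_1,v_3,v_4], [v_2,v_3,v_4]

giving chain groups C_0 ≅ Z^5, C_1 ≅ Z^10, C_2 ≅ Z^5.

The boundary map ∂_1: C_1 → C_0 is given by ∂[p,q] = [q] − [p]. For instance
  ∂[v_2,v_4] = [v_4] − [v_2].
The resulting 5×10 matrix has rank 4, and its Smith normal form has invariant factors (1,1,1,1).

The boundary map ∂_2: C_2 → C_1 sends each 2-simplex [p,q,r] to [q,r] − [p,r] + [p,q]. For instance
  ∂[v_1,v_3,v_4] = [v_3,v_4] − [v_1,v_4] + [v_1,v_3],
  ∂[v_0,v_1,v_2] = [v_1,v_2] − [v_0,v_2] + [v_0,v_1].
As a 10×5 matrix over Z this has rank 5, with invariant factors (1,1,1,1,1).

Now H_k = ker ∂_k / im ∂_{k+1}, so:

  H_0: rank C_0 − rank ∂_1 = 5 − 4 = 1, and the invariant factors of ∂_1 are all 1, so H_0 ≅ Z.
  H_1: rank ker ∂_1 − rank ∂_2 = (10 − 4) − 5 = 1, and the invariant factors of ∂_2 are all 1, so H_1 ≅ Z.
  H_2: rank ker ∂_2 − rank ∂_3 = (5 − 5) − 0 = 0, and there is no ∂_3, so H_2 ≅ 0.

H_0 = Z,  H_1 = Z,  H_2 = 0.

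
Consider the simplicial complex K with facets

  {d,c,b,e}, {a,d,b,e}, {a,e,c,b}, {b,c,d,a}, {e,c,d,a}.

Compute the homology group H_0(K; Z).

H_0 ≅ Z.

Take the total order a < b < c < d < e on the vertex set. Then K (dimension 3) consists of the simplices:

  0-simplices (5): a, b, c, d, e
  1-simplices (10): ab, ac, ad, ae, bc, bd, be, cd, ce, de
  2-simplices (10): abc, abd, abe, acd, ace, ade, bcd, bce, bde, cde
  3-simplices (5): abcd, abce, abde, acde, bcde

Hence C_0 ≅ Z^5, C_1 ≅ Z^10, C_2 ≅ Z^10, C_3 ≅ Z^5.

Boundary ∂_1: C_1 → C_0 is given by ∂[p,q] = [q] − [p].
The 5×10 boundary matrix has rank 4 and Smith normal form diag(1,1,1,1).

Boundary ∂_2: C_2 → C_1 maps a triangle to the signed sum of its edges. For instance
  ∂cde = de − ce + cd,
  ∂bcd = cd − bd + bc.
As a 10×10 matrix over Z this has rank 6, with invariant factors (1,1,1,1,1,1).

∂_3: C_3 → C_2 sends each 3-simplex σ to the alternating sum Σ_i (−1)^i (σ with its i-th vertex removed). For instance
  ∂abce = bce − ace + abe − abc,
  ∂abcd = bcd − acd + abd − abc.
The resulting 10×5 matrix has rank 4, and its Smith normal form has invariant factors (1,1,1,1).

From H_k ≅ ker(∂_k) / im(∂_{k+1}) we obtain:

  H_0: rank C_0 − rank ∂_1 = 5 − 4 = 1, and the invariant factors of ∂_1 are all 1, so H_0 = Z.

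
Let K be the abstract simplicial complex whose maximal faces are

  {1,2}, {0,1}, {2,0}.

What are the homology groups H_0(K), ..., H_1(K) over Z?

Fix the vertex order 0 < 1 < 2 and write every simplex with vertices in increasing order. Then dim K = 1 and the simplices of K are:

  0-simplices (3): [0], [1], [2]
  1-simplices (3): [0,1], [0,2], [1,2]

giving chain groups C_0 ≅ Z^3, C_1 ≅ Z^3.

∂_1: C_1 → C_0 is given by ∂[p,q] = [q] − [p].
As a 3×3 matrix over Z this has rank 2, with invariant factors (1,1).

From H_k ≅ ker(∂_k) / im(∂_{k+1}) we obtain:

  H_0: rank C_0 − rank ∂_1 = 3 − 2 = 1, and the invariant factors of ∂_1 are all 1, so H_0 = Z.
  H_1: rank ker ∂_1 − rank ∂_2 = (3 − 2) − 0 = 1, and there is no ∂_2, so H_1 = Z.

H_0 ≅ Z,  H_1 ≅ Z.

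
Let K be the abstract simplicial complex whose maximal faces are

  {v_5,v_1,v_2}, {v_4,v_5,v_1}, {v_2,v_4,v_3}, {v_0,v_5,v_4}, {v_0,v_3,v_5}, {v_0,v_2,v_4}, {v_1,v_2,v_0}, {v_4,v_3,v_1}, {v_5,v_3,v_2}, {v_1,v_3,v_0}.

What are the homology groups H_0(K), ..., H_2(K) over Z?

Take the total order v_0 < v_1 < v_2 < v_3 < v_4 < v_5 on the vertex set. Then K (dimension 2) consists of the simplices:

  0-simplices (6): [v_0], [v_1], [v_2], [v_3], [v_4], [v_5]
  1-simplices (15): (15 of them)
  2-simplices (10): [v_0,v_1,v_2], [v_0,v_1,v_3], [v_0,v_2,v_4], [v_0,v_3,v_5], [v_0,v_4,v_5], [v_1,v_2,v_5], [v_1,v_3,v_4], [v_1,v_4,v_5], [v_2,v_3,v_4], [v_2,v_3,v_5]

Hence C_0 ≅ Z^6, C_1 ≅ Z^15, C_2 ≅ Z^10.

The boundary map ∂_1: C_1 → C_0 maps an edge to its endpoints' difference, ∂[p,q] = q − p. For instance
  ∂[v_2,v_4] = [v_4] − [v_2].
As a 6×15 matrix over Z this has rank 5, with invariant factors (1,1,1,1,1).

∂_2: C_2 → C_1 sends each 2-simplex [p,q,r] to [q,r] − [p,r] + [p,q]. For instance
  ∂[v_2,v_3,v_4] = [v_3,v_4] − [v_2,v_4] + [v_2,v_3],
  ∂[v_0,v_1,v_3] = [v_1,v_3] − [v_0,v_3] + [v_0,v_1].
The 15×10 boundary matrix has rank 10 and Smith normal form diag(1,1,1,1,1,1,1,1,1,2).

Computing H_k = (kernel of ∂_k) / (image of ∂_{k+1}):

  H_0: rank C_0 − rank ∂_1 = 6 − 5 = 1, and the invariant factors of ∂_1 are all 1, so H_0 ≅ Z.
  H_1: rank ker ∂_1 − rank ∂_2 = (15 − 5) − 10 = 0, and ∂_2 has invariant factor 2 > 1, so H_1 ≅ Z_2.
  H_2: rank ker ∂_2 − rank ∂_3 = (10 − 10) − 0 = 0, and there is no ∂_3, so H_2 ≅ 0.

(K is a triangulation of the real projective plane RP^2.)

H_0 ≅ Z,  H_1 ≅ Z_2,  H_2 = 0.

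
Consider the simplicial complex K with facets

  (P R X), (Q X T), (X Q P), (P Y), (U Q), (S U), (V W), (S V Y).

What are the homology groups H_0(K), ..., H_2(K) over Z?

Fix the vertex order P < Q < R < S < T < U < V < W < X < Y and write every simplex with vertices in increasing order. Then dim K = 2 and the simplices of K are:

  0-simplices (10): P, Q, R, S, T, U, V, W, X, Y
  1-simplices (14): PQ, PR, PX, PY, QT, QU, QX, RX, SU, SV, SY, TX, VW, VY
  2-simplices (4): PQX, PRX, QTX, SVY

so the chain groups are C_0 ≅ Z^10, C_1 ≅ Z^14, C_2 ≅ Z^4.

The boundary map ∂_1: C_1 → C_0 sends each edge [p,q] (with p < q) to q − p. For instance
  ∂VW = W − V.
This gives a 10×14 integer matrix of rank 9; reducing to Smith normal form yields diagonal entries (1,1,1,1,1,1,1,1,1).

Boundary ∂_2: C_2 → C_1 acts by ∂[p,q,r] = [q,r] − [p,r] + [p,q]. For instance
  ∂SVY = VY − SY + SV,
  ∂QTX = TX − QX + QT.
The 14×4 boundary matrix has rank 4 and Smith normal form diag(1,1,1,1).

Now H_k = ker ∂_k / im ∂_{k+1}, so:

  H_0: rank C_0 − rank ∂_1 = 10 − 9 = 1, and the invariant factors of ∂_1 are all 1, so H_0 = Z.
  H_1: rank ker ∂_1 − rank ∂_2 = (14 − 9) − 4 = 1, and the invariant factors of ∂_2 are all 1, so H_1 = Z.
  H_2: rank ker ∂_2 − rank ∂_3 = (4 − 4) − 0 = 0, and there is no ∂_3, so H_2 = 0.

H_0 = Z,  H_1 = Z,  H_2 = 0.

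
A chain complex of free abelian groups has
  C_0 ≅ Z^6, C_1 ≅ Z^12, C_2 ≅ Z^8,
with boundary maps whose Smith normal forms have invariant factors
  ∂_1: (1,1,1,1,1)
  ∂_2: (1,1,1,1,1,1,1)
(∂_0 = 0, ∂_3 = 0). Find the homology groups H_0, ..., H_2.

H_0: b_0 = 6 − 0 − 5 = 1; torsion from ∂_1 factors > 1: none. So H_0 = Z.
H_1: b_1 = 12 − 5 − 7 = 0; torsion from ∂_2 factors > 1: none. So H_1 = 0.
H_2: b_2 = 8 − 7 − 0 = 1; torsion from ∂_3 factors > 1: none. So H_2 = Z.

H_0 = Z,  H_1 = 0,  H_2 = Z.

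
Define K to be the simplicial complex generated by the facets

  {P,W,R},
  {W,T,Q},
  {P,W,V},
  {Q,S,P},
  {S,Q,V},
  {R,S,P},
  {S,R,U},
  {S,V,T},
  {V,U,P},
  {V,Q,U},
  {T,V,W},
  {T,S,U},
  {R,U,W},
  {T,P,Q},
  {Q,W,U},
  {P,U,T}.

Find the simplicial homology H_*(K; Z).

K has 8 vertices, 24 edges, 16 triangles.
rank ∂_0 = 0, rank ∂_1 = 7 ⇒ b_0 = 8 − 0 − 7 = 1; all invariant factors of ∂_1 are 1 so no torsion. So H_0 ≅ Z.
rank ∂_1 = 7, rank ∂_2 = 15 ⇒ b_1 = 24 − 7 − 15 = 2; all invariant factors of ∂_2 are 1 so no torsion. So H_1 ≅ Z^2.
rank ∂_2 = 15, rank ∂_3 = 0 ⇒ b_2 = 16 − 15 − 0 = 1. So H_2 ≅ Z.

H_0 = Z,  H_1 = Z^2,  H_2 = Z.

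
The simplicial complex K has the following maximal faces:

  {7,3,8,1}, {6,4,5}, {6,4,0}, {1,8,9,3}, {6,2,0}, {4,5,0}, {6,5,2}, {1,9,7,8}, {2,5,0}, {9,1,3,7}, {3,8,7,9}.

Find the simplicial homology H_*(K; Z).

H_0 ≅ Z^2,  H_1 = 0,  H_2 ≅ Z,  H_3 ≅ Z.

We work with the vertex ordering 0 < 1 < 2 < 3 < 4 < 5 < 6 < 7 < 8 < 9. The simplices of K, each written with vertices in increasing order, are:

  0-simplices (10): [0], [1], [2], [3], [4], [5], [6], [7], [8], [9]
  1-simplices (19): [0,2], [0,4], [0,5], [0,6], [1,3], [1,7], [1,8], [1,9], [2,5], [2,6], [3,7], [3,8], [3,9], [4,5], [4,6], [5,6], [7,8], [7,9], [8,9]
  2-simplices (16): [0,2,5], [0,2,6], [0,4,5], [0,4,6], [1,3,7], [1,3,8], [1,3,9], [1,7,8], [1,7,9], [1,8,9], [2,5,6], [3,7,8], [3,7,9], [3,8,9], [4,5,6], [7,8,9]
  3-simplices (5): [1,3,7,8], [1,3,7,9], [1,3,8,9], [1,7,8,9], [3,7,8,9]

so the chain groups are C_0 ≅ Z^10, C_1 ≅ Z^19, C_2 ≅ Z^16, C_3 ≅ Z^5.

The boundary map ∂_1: C_1 → C_0 is given by ∂[p,q] = [q] − [p]. For instance
  ∂[5,6] = [6] − [5].
The 10×19 boundary matrix has rank 8 and Smith normal form diag(1,1,1,1,1,1,1,1).

Boundary ∂_2: C_2 → C_1 sends each 2-simplex [p,q,r] to [q,r] − [p,r] + [p,q]. For instance
  ∂[1,3,9] = [3,9] − [1,9] + [1,3],
  ∂[0,4,5] = [4,5] − [0,5] + [0,4].
The resulting 19×16 matrix has rank 11, and its Smith normal form has invariant factors (1,1,1,1,1,1,1,1,1,1,1).

The boundary map ∂_3: C_3 → C_2 sends each 3-simplex σ to the alternating sum Σ_i (−1)^i (σ with its i-th vertex removed). For instance
  ∂[3,7,8,9] = [7,8,9] − [3,8,9] + [3,7,9] − [3,7,8],
  ∂[1,7,8,9] = [7,8,9] − [1,8,9] + [1,7,9] − [1,7,8].
The resulting 16×5 matrix has rank 4, and its Smith normal form has invariant factors (1,1,1,1).

Now H_k = ker ∂_k / im ∂_{k+1}, so:

  H_0: rank C_0 − rank ∂_1 = 10 − 8 = 2, and the invariant factors of ∂_1 are all 1, so H_0 ≅ Z^2.
  H_1: rank ker ∂_1 − rank ∂_2 = (19 − 8) − 11 = 0, and the invariant factors of ∂_2 are all 1, so H_1 ≅ 0.
  H_2: rank ker ∂_2 − rank ∂_3 = (16 − 11) − 4 = 1, and the invariant factors of ∂_3 are all 1, so H_2 ≅ Z.
  H_3: rank ker ∂_3 − rank ∂_4 = (5 − 4) − 0 = 1, and there is no ∂_4, so H_3 ≅ Z.

(K is a triangulation of the disjoint union of the 2-sphere S^2 and the 3-sphere S^3.)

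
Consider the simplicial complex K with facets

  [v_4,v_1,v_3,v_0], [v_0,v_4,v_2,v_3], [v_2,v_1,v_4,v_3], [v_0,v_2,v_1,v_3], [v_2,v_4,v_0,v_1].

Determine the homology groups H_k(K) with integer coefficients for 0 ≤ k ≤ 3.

Fix the vertex order v_0 < v_1 < v_2 < v_3 < v_4 and write every simplex with vertices in increasing order. Then dim K = 3 and the simplices of K are:

  0-simplices (5): [v_0], [v_1], [v_2], [v_3], [v_4]
  1-simplices (10): [v_0,v_1], [v_0,v_2], [v_0,v_3], [v_0,v_4], [v_1,v_2], [v_1,v_3], [v_1,v_4], [v_2,v_3], [v_2,v_4], [v_3,v_4]
  2-simplices (10): [v_0,v_1,v_2], [v_0,v_1,v_3], [v_0,v_1,v_4], [v_0,v_2,v_3], [v_0,v_2,v_4], [v_0,v_3,v_4], [v_1,v_2,v_3], [v_1,v_2,v_4], [v_1,v_3,v_4], [v_2,v_3,v_4]
  3-simplices (5): [v_0,v_1,v_2,v_3], [v_0,v_1,v_2,v_4], [v_0,v_1,v_3,v_4], [v_0,v_2,v_3,v_4], [v_1,v_2,v_3,v_4]

Hence C_0 ≅ Z^5, C_1 ≅ Z^10, C_2 ≅ Z^10, C_3 ≅ Z^5.

The boundary map ∂_1: C_1 → C_0 sends each edge [p,q] (with p < q) to q − p.
This gives a 5×10 integer matrix of rank 4; reducing to Smith normal form yields diagonal entries (1,1,1,1).

The boundary map ∂_2: C_2 → C_1 maps a triangle to the signed sum of its edges. For instance
  ∂[v_1,v_3,v_4] = [v_3,v_4] − [v_1,v_4] + [v_1,v_3],
  ∂[v_0,v_1,v_3] = [v_1,v_3] − [v_0,v_3] + [v_0,v_1].
The 10×10 boundary matrix has rank 6 and Smith normal form diag(1,1,1,1,1,1).

∂_3: C_3 → C_2 sends each 3-simplex σ to the alternating sum Σ_i (−1)^i (σ with its i-th vertex removed). For instance
  ∂[v_1,v_2,v_3,v_4] = [v_2,v_3,v_4] − [v_1,v_3,v_4] + [v_1,v_2,v_4] − [v_1,v_2,v_3],
  ∂[v_0,v_1,v_2,v_3] = [v_1,v_2,v_3] − [v_0,v_2,v_3] + [v_0,v_1,v_3] − [v_0,v_1,v_2].
This gives a 10×5 integer matrix of rank 4; reducing to Smith normal form yields diagonal entries (1,1,1,1).

From H_k ≅ ker(∂_k) / im(∂_{k+1}) we obtain:

  H_0: rank C_0 − rank ∂_1 = 5 − 4 = 1, and the invariant factors of ∂_1 are all 1, so H_0 = Z.
  H_1: rank ker ∂_1 − rank ∂_2 = (10 − 4) − 6 = 0, and the invariant factors of ∂_2 are all 1, so H_1 = 0.
  H_2: rank ker ∂_2 − rank ∂_3 = (10 − 6) − 4 = 0, and the invariant factors of ∂_3 are all 1, so H_2 = 0.
  H_3: rank ker ∂_3 − rank ∂_4 = (5 − 4) − 0 = 1, and there is no ∂_4, so H_3 = Z.

H_0 ≅ Z,  H_1 = 0,  H_2 = 0,  H_3 ≅ Z.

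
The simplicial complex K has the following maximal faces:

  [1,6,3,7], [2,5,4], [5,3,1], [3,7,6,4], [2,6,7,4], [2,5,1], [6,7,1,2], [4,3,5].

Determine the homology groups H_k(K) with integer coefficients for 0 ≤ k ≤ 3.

Fix the vertex order 1 < 2 < 3 < 4 < 5 < 6 < 7 and write every simplex with vertices in increasing order. Then dim K = 3 and the simplices of K are:

  0-simplices (7): [1], [2], [3], [4], [5], [6], [7]
  1-simplices (17): [1,2], [1,3], [1,5], [1,6], [1,7], [2,4], [2,5], [2,6], [2,7], [3,4], [3,5], [3,6], [3,7], [4,5], [4,6], [4,7], [6,7]
  2-simplices (16): [1,2,5], [1,2,6], [1,2,7], [1,3,5], [1,3,6], [1,3,7], [1,6,7], [2,4,5], [2,4,6], [2,4,7], [2,6,7], [3,4,5], [3,4,6], [3,4,7], [3,6,7], [4,6,7]
  3-simplices (4): [1,2,6,7], [1,3,6,7], [2,4,6,7], [3,4,6,7]

Hence C_0 ≅ Z^7, C_1 ≅ Z^17, C_2 ≅ Z^16, C_3 ≅ Z^4.

Boundary ∂_1: C_1 → C_0 maps an edge to its endpoints' difference, ∂[p,q] = q − p. For instance
  ∂[1,2] = [2] − [1].
As a 7×17 matrix over Z this has rank 6, with invariant factors (1,1,1,1,1,1).

∂_2: C_2 → C_1 acts by ∂[p,q,r] = [q,r] − [p,r] + [p,q]. For instance
  ∂[1,6,7] = [6,7] − [1,7] + [1,6],
  ∂[3,6,7] = [6,7] − [3,7] + [3,6].
This gives a 17×16 integer matrix of rank 11; reducing to Smith normal form yields diagonal entries (1,1,1,1,1,1,1,1,1,1,1).

The boundary map ∂_3: C_3 → C_2 sends each 3-simplex σ to the alternating sum Σ_i (−1)^i (σ with its i-th vertex removed). For instance
  ∂[1,2,6,7] = [2,6,7] − [1,6,7] + [1,2,7] − [1,2,6],
  ∂[2,4,6,7] = [4,6,7] − [2,6,7] + [2,4,7] − [2,4,6].
As a 16×4 matrix over Z this has rank 4, with invariant factors (1,1,1,1).

Now H_k = ker ∂_k / im ∂_{k+1}, so:

  H_0: rank C_0 − rank ∂_1 = 7 − 6 = 1, and the invariant factors of ∂_1 are all 1, so H_0 ≅ Z.
  H_1: rank ker ∂_1 − rank ∂_2 = (17 − 6) − 11 = 0, and the invariant factors of ∂_2 are all 1, so H_1 ≅ 0.
  H_2: rank ker ∂_2 − rank ∂_3 = (16 − 11) − 4 = 1, and the invariant factors of ∂_3 are all 1, so H_2 ≅ Z.
  H_3: rank ker ∂_3 − rank ∂_4 = (4 − 4) − 0 = 0, and there is no ∂_4, so H_3 ≅ 0.

H_0 = Z,  H_1 = 0,  H_2 = Z,  H_3 = 0.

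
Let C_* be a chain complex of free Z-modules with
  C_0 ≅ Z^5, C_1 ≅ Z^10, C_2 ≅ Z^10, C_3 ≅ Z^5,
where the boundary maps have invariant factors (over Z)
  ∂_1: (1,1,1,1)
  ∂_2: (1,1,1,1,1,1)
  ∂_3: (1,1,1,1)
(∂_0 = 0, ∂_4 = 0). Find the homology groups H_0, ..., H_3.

H_0 ≅ Z,  H_1 = 0,  H_2 = 0,  H_3 ≅ Z.

H_0: b_0 = 5 − 0 − 4 = 1; torsion from ∂_1 factors > 1: none. So H_0 ≅ Z.
H_1: b_1 = 10 − 4 − 6 = 0; torsion from ∂_2 factors > 1: none. So H_1 ≅ 0.
H_2: b_2 = 10 − 6 − 4 = 0; torsion from ∂_3 factors > 1: none. So H_2 ≅ 0.
H_3: b_3 = 5 − 4 − 0 = 1; torsion from ∂_4 factors > 1: none. So H_3 ≅ Z.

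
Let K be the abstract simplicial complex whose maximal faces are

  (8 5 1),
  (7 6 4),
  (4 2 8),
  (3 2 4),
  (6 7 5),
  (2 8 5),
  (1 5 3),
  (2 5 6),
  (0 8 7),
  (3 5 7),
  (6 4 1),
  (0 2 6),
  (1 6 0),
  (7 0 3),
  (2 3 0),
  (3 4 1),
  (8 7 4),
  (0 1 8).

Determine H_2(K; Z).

H_2 ≅ Z.

Take the total order 0 < 1 < 2 < 3 < 4 < 5 < 6 < 7 < 8 on the vertex set. Then K (dimension 2) consists of the simplices:

  0-simplices (9): [0], [1], [2], [3], [4], [5], [6], [7], [8]
  1-simplices (27): (27 of them)
  2-simplices (18): [0,1,6], [0,1,8], [0,2,3], [0,2,6], [0,3,7], [0,7,8], [1,3,4], [1,3,5], [1,4,6], [1,5,8], [2,3,4], [2,4,8], [2,5,6], [2,5,8], [3,5,7], [4,6,7], [4,7,8], [5,6,7]

so the chain groups are C_0 ≅ Z^9, C_1 ≅ Z^27, C_2 ≅ Z^18.

Boundary ∂_1: C_1 → C_0 maps an edge to its endpoints' difference, ∂[p,q] = q − p. For instance
  ∂[0,1] = [1] − [0].
The resulting 9×27 matrix has rank 8, and its Smith normal form has invariant factors (1,1,1,1,1,1,1,1).

The boundary map ∂_2: C_2 → C_1 maps a triangle to the signed sum of its edges. For instance
  ∂[1,3,5] = [3,5] − [1,5] + [1,3],
  ∂[2,4,8] = [4,8] − [2,8] + [2,4].
This gives a 27×18 integer matrix of rank 17; reducing to Smith normal form yields diagonal entries (1,1,1,1,1,1,1,1,1,1,1,1,1,1,1,1,1).

Computing H_k = (kernel of ∂_k) / (image of ∂_{k+1}):

  H_2: rank ker ∂_2 − rank ∂_3 = (18 − 17) − 0 = 1, and there is no ∂_3, so H_2 ≅ Z.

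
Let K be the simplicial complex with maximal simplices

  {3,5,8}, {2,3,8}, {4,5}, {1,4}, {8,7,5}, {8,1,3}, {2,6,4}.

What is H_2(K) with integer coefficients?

Order the vertices as 1 < 2 < 3 < 4 < 5 < 6 < 7 < 8. Listing each simplex with vertices in this order, K has dimension 2 with simplices:

  0-simplices (8): [1], [2], [3], [4], [5], [6], [7], [8]
  1-simplices (14): [1,3], [1,4], [1,8], [2,3], [2,4], [2,6], [2,8], [3,5], [3,8], [4,5], [4,6], [5,7], [5,8], [7,8]
  2-simplices (5): [1,3,8], [2,3,8], [2,4,6], [3,5,8], [5,7,8]

so the chain groups are C_0 ≅ Z^8, C_1 ≅ Z^14, C_2 ≅ Z^5.

The boundary map ∂_1: C_1 → C_0 sends each edge [p,q] (with p < q) to q − p. For instance
  ∂[4,6] = [6] − [4].
As a 8×14 matrix over Z this has rank 7, with invariant factors (1,1,1,1,1,1,1).

The boundary map ∂_2: C_2 → C_1 sends each 2-simplex [p,q,r] to [q,r] − [p,r] + [p,q]. For instance
  ∂[1,3,8] = [3,8] − [1,8] + [1,3],
  ∂[3,5,8] = [5,8] − [3,8] + [3,5].
This gives a 14×5 integer matrix of rank 5; reducing to Smith normal form yields diagonal entries (1,1,1,1,1).

Reading off H_k = ker ∂_k / im ∂_{k+1}:

  H_2: rank ker ∂_2 − rank ∂_3 = (5 − 5) − 0 = 0, and there is no ∂_3, so H_2 ≅ 0.

H_2 ≅ 0.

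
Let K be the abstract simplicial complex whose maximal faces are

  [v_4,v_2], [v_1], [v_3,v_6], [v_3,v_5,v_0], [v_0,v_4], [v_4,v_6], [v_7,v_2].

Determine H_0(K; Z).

H_0 = Z^2.

Take the total order v_0 < v_1 < v_2 < v_3 < v_4 < v_5 < v_6 < v_7 on the vertex set. Then K (dimension 2) consists of the simplices:

  0-simplices (8): [v_0], [v_1], [v_2], [v_3], [v_4], [v_5], [v_6], [v_7]
  1-simplices (8): [v_0,v_3], [v_0,v_4], [v_0,v_5], [v_2,v_4], [v_2,v_7], [v_3,v_5], [v_3,v_6], [v_4,v_6]
  2-simplices (1): [v_0,v_3,v_5]

giving chain groups C_0 ≅ Z^8, C_1 ≅ Z^8, C_2 ≅ Z^1.

∂_1: C_1 → C_0 maps an edge to its endpoints' difference, ∂[p,q] = q − p.
The resulting 8×8 matrix has rank 6, and its Smith normal form has invariant factors (1,1,1,1,1,1).

Boundary ∂_2: C_2 → C_1 acts by ∂[p,q,r] = [q,r] − [p,r] + [p,q]. For instance
  ∂[v_0,v_3,v_5] = [v_3,v_5] − [v_0,v_5] + [v_0,v_3].
This gives a 8×1 integer matrix of rank 1; reducing to Smith normal form yields diagonal entries (1).

Now H_k = ker ∂_k / im ∂_{k+1}, so:

  H_0: rank C_0 − rank ∂_1 = 8 − 6 = 2, and the invariant factors of ∂_1 are all 1, so H_0 = Z^2.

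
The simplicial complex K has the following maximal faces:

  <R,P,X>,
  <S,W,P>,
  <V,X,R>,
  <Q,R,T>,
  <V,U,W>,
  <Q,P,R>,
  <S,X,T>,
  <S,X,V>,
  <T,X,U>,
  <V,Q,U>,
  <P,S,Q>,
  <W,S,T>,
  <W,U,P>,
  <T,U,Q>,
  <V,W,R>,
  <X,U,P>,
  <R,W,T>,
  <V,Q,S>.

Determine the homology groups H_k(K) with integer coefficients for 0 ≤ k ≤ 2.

Order the vertices as P < Q < R < S < T < U < V < W < X. Listing each simplex with vertices in this order, K has dimension 2 with simplices:

  0-simplices (9): P, Q, R, S, T, U, V, W, X
  1-simplices (27): PQ, PR, PS, PU, PW, PX, QR, QS, QT, QU, QV, RT, RV, RW, RX, ST, SV, SW, SX, TU, TW, TX, UV, UW, UX, VW, VX
  2-simplices (18): PQR, PQS, PRX, PSW, PUW, PUX, QRT, QSV, QTU, QUV, RTW, RVW, RVX, STW, STX, SVX, TUX, UVW

Hence C_0 ≅ Z^9, C_1 ≅ Z^27, C_2 ≅ Z^18.

The boundary map ∂_1: C_1 → C_0 maps an edge to its endpoints' difference, ∂[p,q] = q − p. For instance
  ∂PR = R − P.
The 9×27 boundary matrix has rank 8 and Smith normal form diag(1,1,1,1,1,1,1,1).

The boundary map ∂_2: C_2 → C_1 sends each 2-simplex [p,q,r] to [q,r] − [p,r] + [p,q]. For instance
  ∂UVW = VW − UW + UV,
  ∂STX = TX − SX + ST.
This gives a 27×18 integer matrix of rank 17; reducing to Smith normal form yields diagonal entries (1,1,1,1,1,1,1,1,1,1,1,1,1,1,1,1,1).

Computing H_k = (kernel of ∂_k) / (image of ∂_{k+1}):

  H_0: rank C_0 − rank ∂_1 = 9 − 8 = 1, and the invariant factors of ∂_1 are all 1, so H_0 = Z.
  H_1: rank ker ∂_1 − rank ∂_2 = (27 − 8) − 17 = 2, and the invariant factors of ∂_2 are all 1, so H_1 = Z^2.
  H_2: rank ker ∂_2 − rank ∂_3 = (18 − 17) − 0 = 1, and there is no ∂_3, so H_2 = Z.

H_0 ≅ Z,  H_1 ≅ Z^2,  H_2 ≅ Z.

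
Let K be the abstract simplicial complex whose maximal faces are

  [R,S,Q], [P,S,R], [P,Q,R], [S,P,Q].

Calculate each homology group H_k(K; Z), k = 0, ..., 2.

Fix the vertex order P < Q < R < S and write every simplex with vertices in increasing order. Then dim K = 2 and the simplices of K are:

  0-simplices (4): P, Q, R, S
  1-simplices (6): PQ, PR, PS, QR, QS, RS
  2-simplices (4): PQR, PQS, PRS, QRS

Hence C_0 ≅ Z^4, C_1 ≅ Z^6, C_2 ≅ Z^4.

∂_1: C_1 → C_0 is given by ∂[p,q] = [q] − [p]. For instance
  ∂PQ = Q − P.
This gives a 4×6 integer matrix of rank 3; reducing to Smith normal form yields diagonal entries (1,1,1).

Boundary ∂_2: C_2 → C_1 sends each 2-simplex [p,q,r] to [q,r] − [p,r] + [p,q]. For instance
  ∂PQS = QS − PS + PQ,
  ∂QRS = RS − QS + QR.
The 6×4 boundary matrix has rank 3 and Smith normal form diag(1,1,1).

Reading off H_k = ker ∂_k / im ∂_{k+1}:

  H_0: rank C_0 − rank ∂_1 = 4 − 3 = 1, and the invariant factors of ∂_1 are all 1, so H_0 ≅ Z.
  H_1: rank ker ∂_1 − rank ∂_2 = (6 − 3) − 3 = 0, and the invariant factors of ∂_2 are all 1, so H_1 ≅ 0.
  H_2: rank ker ∂_2 − rank ∂_3 = (4 − 3) − 0 = 1, and there is no ∂_3, so H_2 ≅ Z.

H_0 ≅ Z,  H_1 = 0,  H_2 ≅ Z.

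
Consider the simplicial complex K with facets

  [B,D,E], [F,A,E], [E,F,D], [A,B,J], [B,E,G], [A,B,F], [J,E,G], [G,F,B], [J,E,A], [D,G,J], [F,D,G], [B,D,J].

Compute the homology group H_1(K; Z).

H_1 ≅ Z_2.

Take the total order A < B < D < E < F < G < J on the vertex set. Then K (dimension 2) consists of the simplices:

  0-simplices (7): A, B, D, E, F, G, J
  1-simplices (18): AB, AE, AF, AJ, BD, BE, BF, BG, BJ, DE, DF, DG, DJ, EF, EG, EJ, FG, GJ
  2-simplices (12): ABF, ABJ, AEF, AEJ, BDE, BDJ, BEG, BFG, DEF, DFG, DGJ, EGJ

so the chain groups are C_0 ≅ Z^7, C_1 ≅ Z^18, C_2 ≅ Z^12.

The boundary map ∂_1: C_1 → C_0 is given by ∂[p,q] = [q] − [p].
The 7×18 boundary matrix has rank 6 and Smith normal form diag(1,1,1,1,1,1).

∂_2: C_2 → C_1 sends each 2-simplex [p,q,r] to [q,r] − [p,r] + [p,q]. For instance
  ∂BFG = FG − BG + BF,
  ∂EGJ = GJ − EJ + EG.
This gives a 18×12 integer matrix of rank 12; reducing to Smith normal form yields diagonal entries (1,1,1,1,1,1,1,1,1,1,1,2).

Now H_k = ker ∂_k / im ∂_{k+1}, so:

  H_1: rank ker ∂_1 − rank ∂_2 = (18 − 6) − 12 = 0, and ∂_2 has invariant factor 2 > 1, so H_1 ≅ Z_2.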